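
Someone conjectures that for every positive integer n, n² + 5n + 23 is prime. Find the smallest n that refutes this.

n = 14

Check each positive integer n in order until n² + 5n + 23 is not prime.
The first 13 eligible values, up to n = 13, all satisfy the conclusion.
n = 14: n² + 5n + 23 = 289 = 17 × 17, composite.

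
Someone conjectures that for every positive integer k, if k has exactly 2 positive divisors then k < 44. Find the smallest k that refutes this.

For k = 2, 3, 5, 7, …, 37, 41, 43 the conclusion holds.
k = 47: τ(47) = 2; 47 ≥ 44.
Hence k = 47 is a counterexample.

k = 47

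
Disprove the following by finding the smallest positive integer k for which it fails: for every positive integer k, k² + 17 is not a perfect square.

A counterexample is any positive integer k such that k² + 17 is a perfect square; we check each in order.
k = 1: 1² + 17 = 18, not a perfect square.
k = 2: 2² + 17 = 21, not a perfect square.
k = 3: 3² + 17 = 26, not a perfect square.
k = 4: 4² + 17 = 33, not a perfect square.
k = 5: 5² + 17 = 42, not a perfect square.
k = 6: 6² + 17 = 53, not a perfect square.
k = 7: 7² + 17 = 66, not a perfect square.
k = 8: 8² + 17 = 81 = 9², a perfect square.
So k = 8 is the smallest counterexample.

k = 8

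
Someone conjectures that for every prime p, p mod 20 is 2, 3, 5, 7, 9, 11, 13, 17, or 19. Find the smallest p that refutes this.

p = 41

A counterexample is any prime p such that the claim fails; we check each in order.
For p = 2, 3, 5, 7, …, 29, 31, 37 the conclusion holds.
p = 41: 41 mod 20 = 1 — not in {2, 3, 5, 7, 9, 11, 13, 17, 19}.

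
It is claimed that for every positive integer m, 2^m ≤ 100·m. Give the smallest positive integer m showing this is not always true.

For m = 1, 2, 3, 4, 5, 6, 7, 8, 9 the conclusion holds.
m = 10: 2^m = 1024 and 100·m = 1000, so 1024 > 1000.

m = 10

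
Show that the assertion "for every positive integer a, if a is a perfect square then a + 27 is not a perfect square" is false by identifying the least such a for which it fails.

a = 9

Check each positive integer a in order until a is a perfect square but a + 27 is a perfect square.
a = 1: 1 + 27 = 28, not a perfect square.
a = 4: 4 + 27 = 31, not a perfect square.
a = 9: 9 = 3² and 9 + 27 = 36 = 6².
So a = 9 is the smallest counterexample.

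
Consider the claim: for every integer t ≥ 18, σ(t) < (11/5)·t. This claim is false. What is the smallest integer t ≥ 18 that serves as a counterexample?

A counterexample is any integer t ≥ 18 such that the claim fails; we check each in order.
The first 6 eligible values, up to t = 23, all satisfy the conclusion.
t = 24: σ(24) = 60; 60 ≥ 264/5.
Thus t = 24 disproves the claim, and no smaller t works.

t = 24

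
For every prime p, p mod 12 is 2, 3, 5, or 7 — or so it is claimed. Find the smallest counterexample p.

We need the least prime p for which the claim fails.
For p = 2, 3, 5, 7 the conclusion holds.
p = 11: 11 mod 12 = 11 — not in {2, 3, 5, 7}.

p = 11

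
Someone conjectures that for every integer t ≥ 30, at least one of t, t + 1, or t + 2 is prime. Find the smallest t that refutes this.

t = 32

t = 30: 31 is prime.
t = 31: 31 is prime.
t = 32: 32 = 2 × 16; 33 = 3 × 11; 34 = 2 × 17 — all composite.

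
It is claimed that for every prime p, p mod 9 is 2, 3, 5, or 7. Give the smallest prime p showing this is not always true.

p = 13

p = 2: 2 mod 9 = 2.
p = 3: 3 mod 9 = 3.
p = 5: 5 mod 9 = 5.
p = 7: 7 mod 9 = 7.
p = 11: 11 mod 9 = 2.
p = 13: 13 mod 9 = 4 — not in {2, 3, 5, 7}.
So p = 13 is the smallest counterexample.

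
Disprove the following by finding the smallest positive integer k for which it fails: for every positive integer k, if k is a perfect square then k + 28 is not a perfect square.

A counterexample is any positive integer k such that k is a perfect square but k + 28 is a perfect square; we check each in order.
For k = 1, 4, 9, 16, 25 the conclusion holds.
k = 36: 36 = 6² and 36 + 28 = 64 = 8².
So k = 36 is the smallest counterexample.

k = 36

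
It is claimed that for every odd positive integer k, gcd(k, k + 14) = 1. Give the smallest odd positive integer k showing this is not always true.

We need the least odd positive integer k for which gcd(k, k + 14) > 1.
k = 1: gcd(1, 15) = 1.
k = 3: gcd(3, 17) = 1.
k = 5: gcd(5, 19) = 1.
k = 7: gcd(7, 21) = 7.

k = 7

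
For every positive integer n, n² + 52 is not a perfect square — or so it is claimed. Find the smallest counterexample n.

We need the least positive integer n for which n² + 52 is a perfect square.
For n = 1, 2, 3, 4, …, 9, 10, 11 the conclusion holds.
n = 12: 12² + 52 = 196 = 14², a perfect square.
So n = 12 is the smallest counterexample.

n = 12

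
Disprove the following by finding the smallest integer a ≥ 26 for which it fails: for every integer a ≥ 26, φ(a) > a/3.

a = 30

A counterexample is any integer a ≥ 26 such that the claim fails; we check each in order.
a = 26: φ(26) = 12 and 26/3 = 26/3, so φ(26) > 26/3.
a = 27: φ(27) = 18 and 27/3 = 9, so φ(27) > 27/3.
a = 28: φ(28) = 12 and 28/3 = 28/3, so φ(28) > 28/3.
a = 29: φ(29) = 28 and 29/3 = 29/3, so φ(29) > 29/3.
a = 30: φ(30) = 8 and 30/3 = 10, so φ(30) ≤ 30/3.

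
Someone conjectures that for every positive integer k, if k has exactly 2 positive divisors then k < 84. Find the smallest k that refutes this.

k = 89

We need the least positive integer k for which k has exactly 2 positive divisors but the claim fails.
For k = 2, 3, 5, 7, …, 73, 79, 83 the conclusion holds.
k = 89: τ(89) = 2; 89 ≥ 84.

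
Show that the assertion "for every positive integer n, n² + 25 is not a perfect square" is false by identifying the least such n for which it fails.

n = 12

The first 11 eligible values, up to n = 11, all satisfy the conclusion.
n = 12: 12² + 25 = 169 = 13², a perfect square.
Hence n = 12 is a counterexample.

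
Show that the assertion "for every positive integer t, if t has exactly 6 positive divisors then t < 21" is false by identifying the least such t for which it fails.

Check each positive integer t in order until t has exactly 6 positive divisors but the claim fails.
For t = 12, 18, 20 the conclusion holds.
t = 28: τ(28) = 6; 28 ≥ 21.

t = 28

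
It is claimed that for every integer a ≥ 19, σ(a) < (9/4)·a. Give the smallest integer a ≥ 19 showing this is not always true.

a = 24

For a = 19, 20, 21, 22, 23 the conclusion holds.
a = 24: σ(24) = 60; 60 ≥ 54.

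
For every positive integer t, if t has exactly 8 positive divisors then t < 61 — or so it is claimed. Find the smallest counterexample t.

t = 66

We need the least positive integer t for which t has exactly 8 positive divisors but the claim fails.
The first 6 eligible values, up to t = 56, all satisfy the conclusion.
t = 66: τ(66) = 8; 66 ≥ 61.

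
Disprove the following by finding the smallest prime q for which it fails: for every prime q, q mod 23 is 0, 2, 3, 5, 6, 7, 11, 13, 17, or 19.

Check each prime q in order until the claim fails.
For q = 2, 3, 5, 7, 11, 13, 17, 19, 23, 29 the conclusion holds.
q = 31: 31 mod 23 = 8 — not in {0, 2, 3, 5, 6, 7, 11, 13, 17, 19}.
Thus q = 31 disproves the claim, and no smaller q works.

q = 31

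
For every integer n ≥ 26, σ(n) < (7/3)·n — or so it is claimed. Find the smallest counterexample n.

We need the least integer n ≥ 26 for which the claim fails.
The first 4 eligible values, up to n = 29, all satisfy the conclusion.
n = 30: σ(30) = 72; 72 ≥ 70.
Hence n = 30 is a counterexample.

n = 30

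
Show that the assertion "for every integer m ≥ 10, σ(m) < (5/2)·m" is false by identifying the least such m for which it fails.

m = 24

Check each integer m ≥ 10 in order until the claim fails.
For m = 10, 11, 12, 13, …, 21, 22, 23 the conclusion holds.
m = 24: σ(24) = 60; 60 ≥ 60.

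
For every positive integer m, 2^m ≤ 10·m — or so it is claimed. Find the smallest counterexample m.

m = 6

A counterexample is any positive integer m such that 2^m > 10·m; we check each in order.
For m = 1, 2, 3, 4, 5 the conclusion holds.
m = 6: 2^m = 64 and 10·m = 60, so 64 > 60.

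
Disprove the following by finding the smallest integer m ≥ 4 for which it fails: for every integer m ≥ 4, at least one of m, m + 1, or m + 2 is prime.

m = 8

m = 4: 5 is prime.
m = 5: 5 is prime.
m = 6: 7 is prime.
m = 7: 7 is prime.
m = 8: 8 = 2 × 4; 9 = 3 × 3; 10 = 2 × 5 — all composite.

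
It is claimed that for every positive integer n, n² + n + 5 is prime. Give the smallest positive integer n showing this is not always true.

n = 4

A counterexample is any positive integer n such that n² + n + 5 is not prime; we check each in order.
For n = 1, 2, 3 the conclusion holds.
n = 4: n² + n + 5 = 25 = 5 × 5, composite.
So n = 4 is the smallest counterexample.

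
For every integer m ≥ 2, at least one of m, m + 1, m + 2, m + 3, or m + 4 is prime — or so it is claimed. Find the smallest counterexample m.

Check each integer m ≥ 2 in order until m, m + 1, m + 2, m + 3, m + 4 are all composite.
For m = 2, 3, 4, 5, …, 21, 22, 23 the conclusion holds.
m = 24: 24 = 2 × 12; 25 = 5 × 5; 26 = 2 × 13; 27 = 3 × 9; 28 = 2 × 14 — all composite.

m = 24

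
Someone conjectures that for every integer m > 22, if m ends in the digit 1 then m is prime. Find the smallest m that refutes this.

m = 51

Check each integer m > 22 in order until m ends in the digit 1 but m is not prime.
For m = 31, 41 the conclusion holds.
m = 51: 51 ends in 1; 51 = 3 × 17, composite.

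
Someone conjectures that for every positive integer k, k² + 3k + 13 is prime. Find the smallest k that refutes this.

A counterexample is any positive integer k such that k² + 3k + 13 is not prime; we check each in order.
k = 1: k² + 3k + 13 = 17, prime.
k = 2: k² + 3k + 13 = 23, prime.
k = 3: k² + 3k + 13 = 31, prime.
k = 4: k² + 3k + 13 = 41, prime.
k = 5: k² + 3k + 13 = 53, prime.
k = 6: k² + 3k + 13 = 67, prime.
k = 7: k² + 3k + 13 = 83, prime.
k = 8: k² + 3k + 13 = 101, prime.
k = 9: k² + 3k + 13 = 121 = 11 × 11, composite.

k = 9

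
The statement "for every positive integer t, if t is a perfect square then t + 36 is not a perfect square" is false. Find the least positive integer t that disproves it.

A counterexample is any positive integer t such that t is a perfect square but t + 36 is a perfect square; we check each in order.
For t = 1, 4, 9, 16, 25, 36, 49 the conclusion holds.
t = 64: 64 = 8² and 64 + 36 = 100 = 10².

t = 64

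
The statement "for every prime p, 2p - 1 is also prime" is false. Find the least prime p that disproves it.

p = 5

For p = 2, 3 the conclusion holds.
p = 5: 2p - 1 = 9 = 3 × 3, not prime.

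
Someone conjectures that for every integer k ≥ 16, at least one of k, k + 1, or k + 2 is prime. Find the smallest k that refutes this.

Check each integer k ≥ 16 in order until k, k + 1, k + 2 are all composite.
k = 16: 17 is prime.
k = 17: 17 is prime.
k = 18: 19 is prime.
k = 19: 19 is prime.
k = 20: 20 = 2 × 10; 21 = 3 × 7; 22 = 2 × 11 — all composite.
Hence k = 20 is a counterexample.

k = 20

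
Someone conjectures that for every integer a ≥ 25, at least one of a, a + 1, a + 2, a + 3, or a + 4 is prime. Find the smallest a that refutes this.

A counterexample is any integer a ≥ 25 such that a, a + 1, a + 2, a + 3, a + 4 are all composite; we check each in order.
For a = 25, 26, 27, 28, 29, 30, 31 the conclusion holds.
a = 32: 32 = 2 × 16; 33 = 3 × 11; 34 = 2 × 17; 35 = 5 × 7; 36 = 2 × 18 — all composite.

a = 32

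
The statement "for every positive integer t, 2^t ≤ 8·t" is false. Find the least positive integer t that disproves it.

t = 6

We need the least positive integer t for which 2^t > 8·t.
The first 5 eligible values, up to t = 5, all satisfy the conclusion.
t = 6: 2^t = 64 and 8·t = 48, so 64 > 48.
Thus t = 6 disproves the claim, and no smaller t works.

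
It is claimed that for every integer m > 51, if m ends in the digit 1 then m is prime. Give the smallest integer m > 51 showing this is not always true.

A counterexample is any integer m > 51 such that m ends in the digit 1 but m is not prime; we check each in order.
m = 61: 61 ends in 1 and is prime.
m = 71: 71 ends in 1 and is prime.
m = 81: 81 ends in 1; 81 = 3 × 27, composite.

m = 81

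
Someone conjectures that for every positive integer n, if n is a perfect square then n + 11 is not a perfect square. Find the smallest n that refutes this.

Check each positive integer n in order until n is a perfect square but n + 11 is a perfect square.
For n = 1, 4, 9, 16 the conclusion holds.
n = 25: 25 = 5² and 25 + 11 = 36 = 6².

n = 25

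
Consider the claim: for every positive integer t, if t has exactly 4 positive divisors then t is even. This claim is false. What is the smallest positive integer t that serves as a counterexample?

t = 15

Check each positive integer t in order until t has exactly 4 positive divisors but t is odd.
t = 6: divisors of 6: 1, 2, 3, 6; 6 is even.
t = 8: divisors of 8: 1, 2, 4, 8; 8 is even.
t = 10: divisors of 10: 1, 2, 5, 10; 10 is even.
t = 14: divisors of 14: 1, 2, 7, 14; 14 is even.
t = 15: divisors of 15: 1, 3, 5, 15; 15 is odd.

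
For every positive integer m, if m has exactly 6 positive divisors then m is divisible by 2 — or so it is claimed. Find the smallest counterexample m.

m = 45

A counterexample is any positive integer m such that m has exactly 6 positive divisors but m is not divisible by 2; we check each in order.
The first 6 eligible values, up to m = 44, all satisfy the conclusion.
m = 45: τ(45) = 6; 45 mod 2 = 1.
Thus m = 45 disproves the claim, and no smaller m works.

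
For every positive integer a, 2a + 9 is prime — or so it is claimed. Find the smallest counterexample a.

a = 3

Check each positive integer a in order until 2a + 9 is not prime.
a = 1: 2a + 9 = 11, prime.
a = 2: 2a + 9 = 13, prime.
a = 3: 2a + 9 = 15 = 3 × 5, composite.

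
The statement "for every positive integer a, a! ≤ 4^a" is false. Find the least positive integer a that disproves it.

a = 9

We need the least positive integer a for which a! > 4^a.
For a = 1, 2, 3, 4, 5, 6, 7, 8 the conclusion holds.
a = 9: a! = 362880 and 4^a = 262144, so 362880 > 262144.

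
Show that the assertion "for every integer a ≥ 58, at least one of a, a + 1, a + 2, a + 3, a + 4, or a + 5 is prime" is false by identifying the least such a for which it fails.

A counterexample is any integer a ≥ 58 such that a, a + 1, a + 2, a + 3, a + 4, a + 5 are all composite; we check each in order.
For a = 58, 59, 60, 61, …, 87, 88, 89 the conclusion holds.
a = 90: 90 = 2 × 45; 91 = 7 × 13; 92 = 2 × 46; 93 = 3 × 31; 94 = 2 × 47; 95 = 5 × 19 — all composite.

a = 90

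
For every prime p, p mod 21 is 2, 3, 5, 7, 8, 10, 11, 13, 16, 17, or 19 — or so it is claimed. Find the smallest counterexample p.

p = 41

We need the least prime p for which the claim fails.
The first 12 eligible values, up to p = 37, all satisfy the conclusion.
p = 41: 41 mod 21 = 20 — not in {2, 3, 5, 7, 8, 10, 11, 13, 16, 17, 19}.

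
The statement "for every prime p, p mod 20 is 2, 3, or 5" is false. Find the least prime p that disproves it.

We need the least prime p for which the claim fails.
p = 2: 2 mod 20 = 2.
p = 3: 3 mod 20 = 3.
p = 5: 5 mod 20 = 5.
p = 7: 7 mod 20 = 7 — not in {2, 3, 5}.
Hence p = 7 is a counterexample.

p = 7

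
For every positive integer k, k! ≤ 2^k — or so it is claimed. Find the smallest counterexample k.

k = 4

Check each positive integer k in order until k! > 2^k.
For k = 1, 2, 3 the conclusion holds.
k = 4: k! = 24 and 2^k = 16, so 24 > 16.
So k = 4 is the smallest counterexample.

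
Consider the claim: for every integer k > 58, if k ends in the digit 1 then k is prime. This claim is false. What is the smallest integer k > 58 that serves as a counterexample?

k = 81

We need the least integer k > 58 for which k ends in the digit 1 but k is not prime.
For k = 61, 71 the conclusion holds.
k = 81: 81 ends in 1; 81 = 3 × 27, composite.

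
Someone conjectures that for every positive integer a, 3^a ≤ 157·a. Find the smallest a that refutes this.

A counterexample is any positive integer a such that 3^a > 157·a; we check each in order.
The first 6 eligible values, up to a = 6, all satisfy the conclusion.
a = 7: 3^a = 2187 and 157·a = 1099, so 2187 > 1099.

a = 7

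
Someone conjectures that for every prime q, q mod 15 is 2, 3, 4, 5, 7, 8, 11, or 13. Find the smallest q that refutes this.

Check each prime q in order until the claim fails.
For q = 2, 3, 5, 7, 11, 13, 17, 19, 23 the conclusion holds.
q = 29: 29 mod 15 = 14 — not in {2, 3, 4, 5, 7, 8, 11, 13}.

q = 29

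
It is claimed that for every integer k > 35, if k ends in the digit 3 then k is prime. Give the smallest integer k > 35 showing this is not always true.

k = 63

Check each integer k > 35 in order until k ends in the digit 3 but k is not prime.
k = 43: 43 ends in 3 and is prime.
k = 53: 53 ends in 3 and is prime.
k = 63: 63 ends in 3; 63 = 3 × 21, composite.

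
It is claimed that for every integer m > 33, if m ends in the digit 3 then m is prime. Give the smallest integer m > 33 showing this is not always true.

For m = 43, 53 the conclusion holds.
m = 63: 63 ends in 3; 63 = 3 × 21, composite.

m = 63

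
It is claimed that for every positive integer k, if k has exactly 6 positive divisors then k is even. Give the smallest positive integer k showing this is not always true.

A counterexample is any positive integer k such that k has exactly 6 positive divisors but k is odd; we check each in order.
k = 12: divisors of 12: 1, 2, 3, 4, 6, 12; 12 is even.
k = 18: divisors of 18: 1, 2, 3, 6, 9, 18; 18 is even.
k = 20: divisors of 20: 1, 2, 4, 5, 10, 20; 20 is even.
k = 28: divisors of 28: 1, 2, 4, 7, 14, 28; 28 is even.
k = 32: divisors of 32: 1, 2, 4, 8, 16, 32; 32 is even.
k = 44: divisors of 44: 1, 2, 4, 11, 22, 44; 44 is even.
k = 45: divisors of 45: 1, 3, 5, 9, 15, 45; 45 is odd.
Thus k = 45 disproves the claim, and no smaller k works.

k = 45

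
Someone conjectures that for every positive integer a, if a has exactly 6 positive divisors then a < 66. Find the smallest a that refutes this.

a = 68

Check each positive integer a in order until a has exactly 6 positive divisors but the claim fails.
The first 10 eligible values, up to a = 63, all satisfy the conclusion.
a = 68: τ(68) = 6; 68 ≥ 66.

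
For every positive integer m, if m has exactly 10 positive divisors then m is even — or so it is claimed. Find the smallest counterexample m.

m = 405

We need the least positive integer m for which m has exactly 10 positive divisors but m is odd.
The first 9 eligible values, up to m = 368, all satisfy the conclusion.
m = 405: divisors of 405: 10 divisors; 405 is odd.
Hence m = 405 is a counterexample.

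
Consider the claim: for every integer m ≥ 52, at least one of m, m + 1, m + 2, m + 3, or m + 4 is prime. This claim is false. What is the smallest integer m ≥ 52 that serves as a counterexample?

m = 54

We need the least integer m ≥ 52 for which m, m + 1, m + 2, m + 3, m + 4 are all composite.
m = 52: 53 is prime.
m = 53: 53 is prime.
m = 54: 54 = 2 × 27; 55 = 5 × 11; 56 = 2 × 28; 57 = 3 × 19; 58 = 2 × 29 — all composite.
So m = 54 is the smallest counterexample.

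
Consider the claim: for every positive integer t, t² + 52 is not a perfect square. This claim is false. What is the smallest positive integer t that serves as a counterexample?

For t = 1, 2, 3, 4, …, 9, 10, 11 the conclusion holds.
t = 12: 12² + 52 = 196 = 14², a perfect square.

t = 12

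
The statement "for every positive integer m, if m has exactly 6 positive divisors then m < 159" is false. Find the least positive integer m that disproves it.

A counterexample is any positive integer m such that m has exactly 6 positive divisors but the claim fails; we check each in order.
For m = 12, 18, 20, 28, …, 147, 148, 153 the conclusion holds.
m = 164: τ(164) = 6; 164 ≥ 159.
So m = 164 is the smallest counterexample.

m = 164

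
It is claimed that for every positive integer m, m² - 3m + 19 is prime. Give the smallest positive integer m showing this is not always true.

m = 18

For m = 1, 2, 3, 4, …, 15, 16, 17 the conclusion holds.
m = 18: m² - 3m + 19 = 289 = 17 × 17, composite.
So m = 18 is the smallest counterexample.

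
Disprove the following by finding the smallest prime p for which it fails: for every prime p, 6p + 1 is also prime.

Check each prime p in order until 6p + 1 is not prime.
For p = 2, 3, 5, 7, 11, 13, 17 the conclusion holds.
p = 19: 6p + 1 = 115 = 5 × 23, not prime.
So p = 19 is the smallest counterexample.

p = 19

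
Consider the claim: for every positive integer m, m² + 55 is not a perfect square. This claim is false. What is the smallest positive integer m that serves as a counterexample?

We need the least positive integer m for which m² + 55 is a perfect square.
m = 1: 1² + 55 = 56, not a perfect square.
m = 2: 2² + 55 = 59, not a perfect square.
m = 3: 3² + 55 = 64 = 8², a perfect square.
Hence m = 3 is a counterexample.

m = 3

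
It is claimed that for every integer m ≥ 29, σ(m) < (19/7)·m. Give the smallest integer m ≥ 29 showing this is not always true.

m = 60

A counterexample is any integer m ≥ 29 such that the claim fails; we check each in order.
For m = 29, 30, 31, 32, …, 57, 58, 59 the conclusion holds.
m = 60: σ(60) = 168; 168 ≥ 1140/7.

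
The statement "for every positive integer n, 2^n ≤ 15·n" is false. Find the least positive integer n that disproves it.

The first 6 eligible values, up to n = 6, all satisfy the conclusion.
n = 7: 2^n = 128 and 15·n = 105, so 128 > 105.
Thus n = 7 disproves the claim, and no smaller n works.

n = 7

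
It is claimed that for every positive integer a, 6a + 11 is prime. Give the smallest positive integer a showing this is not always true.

A counterexample is any positive integer a such that 6a + 11 is not prime; we check each in order.
For a = 1, 2, 3 the conclusion holds.
a = 4: 6a + 11 = 35 = 5 × 7, composite.
Hence a = 4 is a counterexample.

a = 4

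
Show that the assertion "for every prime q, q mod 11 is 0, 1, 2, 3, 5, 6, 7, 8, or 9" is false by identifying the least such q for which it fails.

q = 37

A counterexample is any prime q such that the claim fails; we check each in order.
For q = 2, 3, 5, 7, …, 23, 29, 31 the conclusion holds.
q = 37: 37 mod 11 = 4 — not in {0, 1, 2, 3, 5, 6, 7, 8, 9}.
Thus q = 37 disproves the claim, and no smaller q works.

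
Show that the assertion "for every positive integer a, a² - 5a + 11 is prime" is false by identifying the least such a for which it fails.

a = 7

Check each positive integer a in order until a² - 5a + 11 is not prime.
The first 6 eligible values, up to a = 6, all satisfy the conclusion.
a = 7: a² - 5a + 11 = 25 = 5 × 5, composite.
So a = 7 is the smallest counterexample.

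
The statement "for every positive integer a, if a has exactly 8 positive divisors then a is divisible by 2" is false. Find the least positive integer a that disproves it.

A counterexample is any positive integer a such that a has exactly 8 positive divisors but a is not divisible by 2; we check each in order.
The first 12 eligible values, up to a = 104, all satisfy the conclusion.
a = 105: τ(105) = 8; 105 mod 2 = 1.
So a = 105 is the smallest counterexample.

a = 105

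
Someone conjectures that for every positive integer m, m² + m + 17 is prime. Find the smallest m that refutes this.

For m = 1, 2, 3, 4, …, 13, 14, 15 the conclusion holds.
m = 16: m² + m + 17 = 289 = 17 × 17, composite.

m = 16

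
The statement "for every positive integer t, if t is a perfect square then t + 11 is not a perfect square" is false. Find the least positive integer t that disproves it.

We need the least positive integer t for which t is a perfect square but t + 11 is a perfect square.
t = 1: 1 + 11 = 12, not a perfect square.
t = 4: 4 + 11 = 15, not a perfect square.
t = 9: 9 + 11 = 20, not a perfect square.
t = 16: 16 + 11 = 27, not a perfect square.
t = 25: 25 = 5² and 25 + 11 = 36 = 6².

t = 25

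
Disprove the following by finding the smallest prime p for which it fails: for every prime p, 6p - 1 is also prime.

A counterexample is any prime p such that 6p - 1 is not prime; we check each in order.
p = 2: 6p - 1 = 11, prime.
p = 3: 6p - 1 = 17, prime.
p = 5: 6p - 1 = 29, prime.
p = 7: 6p - 1 = 41, prime.
p = 11: 6p - 1 = 65 = 5 × 13, not prime.

p = 11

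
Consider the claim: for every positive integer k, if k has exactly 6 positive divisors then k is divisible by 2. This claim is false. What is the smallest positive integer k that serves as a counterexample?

k = 45

A counterexample is any positive integer k such that k has exactly 6 positive divisors but k is not divisible by 2; we check each in order.
k = 12: τ(12) = 6; 12 mod 2 = 0.
k = 18: τ(18) = 6; 18 mod 2 = 0.
k = 20: τ(20) = 6; 20 mod 2 = 0.
k = 28: τ(28) = 6; 28 mod 2 = 0.
k = 32: τ(32) = 6; 32 mod 2 = 0.
k = 44: τ(44) = 6; 44 mod 2 = 0.
k = 45: τ(45) = 6; 45 mod 2 = 1.
Hence k = 45 is a counterexample.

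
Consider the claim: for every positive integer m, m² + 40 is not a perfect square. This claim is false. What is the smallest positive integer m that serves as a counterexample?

A counterexample is any positive integer m such that m² + 40 is a perfect square; we check each in order.
m = 1: 1² + 40 = 41, not a perfect square.
m = 2: 2² + 40 = 44, not a perfect square.
m = 3: 3² + 40 = 49 = 7², a perfect square.
Thus m = 3 disproves the claim, and no smaller m works.

m = 3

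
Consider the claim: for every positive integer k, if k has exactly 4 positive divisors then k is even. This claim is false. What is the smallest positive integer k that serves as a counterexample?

The first 4 eligible values, up to k = 14, all satisfy the conclusion.
k = 15: divisors of 15: 1, 3, 5, 15; 15 is odd.

k = 15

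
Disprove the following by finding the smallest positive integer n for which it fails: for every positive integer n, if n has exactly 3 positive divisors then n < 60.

The first 4 eligible values, up to n = 49, all satisfy the conclusion.
n = 121: τ(121) = 3; 121 ≥ 60.
Hence n = 121 is a counterexample.

n = 121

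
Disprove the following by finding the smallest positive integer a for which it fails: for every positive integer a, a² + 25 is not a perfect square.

Check each positive integer a in order until a² + 25 is a perfect square.
For a = 1, 2, 3, 4, …, 9, 10, 11 the conclusion holds.
a = 12: 12² + 25 = 169 = 13², a perfect square.
Hence a = 12 is a counterexample.

a = 12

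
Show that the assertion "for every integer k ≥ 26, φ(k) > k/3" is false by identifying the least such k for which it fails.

k = 30

A counterexample is any integer k ≥ 26 such that the claim fails; we check each in order.
k = 26: φ(26) = 12 and 26/3 = 26/3, so φ(26) > 26/3.
k = 27: φ(27) = 18 and 27/3 = 9, so φ(27) > 27/3.
k = 28: φ(28) = 12 and 28/3 = 28/3, so φ(28) > 28/3.
k = 29: φ(29) = 28 and 29/3 = 29/3, so φ(29) > 29/3.
k = 30: φ(30) = 8 and 30/3 = 10, so φ(30) ≤ 30/3.
So k = 30 is the smallest counterexample.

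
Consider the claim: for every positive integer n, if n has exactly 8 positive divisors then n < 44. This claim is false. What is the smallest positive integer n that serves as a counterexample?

The first 4 eligible values, up to n = 42, all satisfy the conclusion.
n = 54: τ(54) = 8; 54 ≥ 44.
Thus n = 54 disproves the claim, and no smaller n works.

n = 54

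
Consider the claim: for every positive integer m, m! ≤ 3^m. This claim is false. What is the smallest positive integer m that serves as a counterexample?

m = 7

m = 1: m! = 1 and 3^m = 3, so 1 ≤ 3.
m = 2: m! = 2 and 3^m = 9, so 2 ≤ 9.
m = 3: m! = 6 and 3^m = 27, so 6 ≤ 27.
m = 4: m! = 24 and 3^m = 81, so 24 ≤ 81.
m = 5: m! = 120 and 3^m = 243, so 120 ≤ 243.
m = 6: m! = 720 and 3^m = 729, so 720 ≤ 729.
m = 7: m! = 5040 and 3^m = 2187, so 5040 > 2187.
So m = 7 is the smallest counterexample.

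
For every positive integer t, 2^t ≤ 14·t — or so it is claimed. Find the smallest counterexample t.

We need the least positive integer t for which 2^t > 14·t.
The first 6 eligible values, up to t = 6, all satisfy the conclusion.
t = 7: 2^t = 128 and 14·t = 98, so 128 > 98.
Thus t = 7 disproves the claim, and no smaller t works.

t = 7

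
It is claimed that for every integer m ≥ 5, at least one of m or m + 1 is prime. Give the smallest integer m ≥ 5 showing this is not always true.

Check each integer m ≥ 5 in order until m, m + 1 are both composite.
m = 5: 5 is prime.
m = 6: 7 is prime.
m = 7: 7 is prime.
m = 8: 8 = 2 × 4; 9 = 3 × 3 — both composite.

m = 8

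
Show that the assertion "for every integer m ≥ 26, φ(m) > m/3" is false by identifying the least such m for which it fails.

m = 30

The first 4 eligible values, up to m = 29, all satisfy the conclusion.
m = 30: φ(30) = 8 and 30/3 = 10, so φ(30) ≤ 30/3.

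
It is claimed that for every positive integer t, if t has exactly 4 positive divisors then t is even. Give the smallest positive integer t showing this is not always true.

t = 15

For t = 6, 8, 10, 14 the conclusion holds.
t = 15: divisors of 15: 1, 3, 5, 15; 15 is odd.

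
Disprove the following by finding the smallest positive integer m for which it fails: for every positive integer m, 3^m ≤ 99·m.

For m = 1, 2, 3, 4, 5 the conclusion holds.
m = 6: 3^m = 729 and 99·m = 594, so 729 > 594.
Hence m = 6 is a counterexample.

m = 6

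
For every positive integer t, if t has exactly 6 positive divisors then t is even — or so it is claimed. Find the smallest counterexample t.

t = 45

For t = 12, 18, 20, 28, 32, 44 the conclusion holds.
t = 45: divisors of 45: 1, 3, 5, 9, 15, 45; 45 is odd.
So t = 45 is the smallest counterexample.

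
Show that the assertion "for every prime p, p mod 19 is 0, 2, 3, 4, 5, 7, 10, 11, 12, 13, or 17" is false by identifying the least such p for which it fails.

p = 37

We need the least prime p for which the claim fails.
For p = 2, 3, 5, 7, …, 23, 29, 31 the conclusion holds.
p = 37: 37 mod 19 = 18 — not in {0, 2, 3, 4, 5, 7, 10, 11, 12, 13, 17}.
Hence p = 37 is a counterexample.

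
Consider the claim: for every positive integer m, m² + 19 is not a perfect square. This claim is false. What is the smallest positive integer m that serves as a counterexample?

m = 9

We need the least positive integer m for which m² + 19 is a perfect square.
m = 1: 1² + 19 = 20, not a perfect square.
m = 2: 2² + 19 = 23, not a perfect square.
m = 3: 3² + 19 = 28, not a perfect square.
m = 4: 4² + 19 = 35, not a perfect square.
m = 5: 5² + 19 = 44, not a perfect square.
m = 6: 6² + 19 = 55, not a perfect square.
m = 7: 7² + 19 = 68, not a perfect square.
m = 8: 8² + 19 = 83, not a perfect square.
m = 9: 9² + 19 = 100 = 10², a perfect square.
Hence m = 9 is a counterexample.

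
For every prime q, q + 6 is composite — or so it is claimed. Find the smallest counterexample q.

A counterexample is any prime q such that q + 6 is prime; we check each in order.
For q = 2, 3 the conclusion holds.
q = 5: q + 6 = 11, prime — not composite.

q = 5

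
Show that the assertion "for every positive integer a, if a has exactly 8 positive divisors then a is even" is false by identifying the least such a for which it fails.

Check each positive integer a in order until a has exactly 8 positive divisors but a is odd.
For a = 24, 30, 40, 42, …, 88, 102, 104 the conclusion holds.
a = 105: divisors of 105: 1, 3, 5, 7, 15, 21, 35, 105; 105 is odd.

a = 105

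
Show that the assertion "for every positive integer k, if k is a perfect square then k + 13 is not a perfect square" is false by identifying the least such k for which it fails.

For k = 1, 4, 9, 16, 25 the conclusion holds.
k = 36: 36 = 6² and 36 + 13 = 49 = 7².
Hence k = 36 is a counterexample.

k = 36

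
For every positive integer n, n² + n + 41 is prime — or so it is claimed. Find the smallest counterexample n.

n = 40

For n = 1, 2, 3, 4, …, 37, 38, 39 the conclusion holds.
n = 40: n² + n + 41 = 1681 = 41 × 41, composite.
So n = 40 is the smallest counterexample.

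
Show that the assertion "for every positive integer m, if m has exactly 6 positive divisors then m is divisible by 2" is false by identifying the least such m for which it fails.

We need the least positive integer m for which m has exactly 6 positive divisors but m is not divisible by 2.
The first 6 eligible values, up to m = 44, all satisfy the conclusion.
m = 45: τ(45) = 6; 45 mod 2 = 1.
So m = 45 is the smallest counterexample.

m = 45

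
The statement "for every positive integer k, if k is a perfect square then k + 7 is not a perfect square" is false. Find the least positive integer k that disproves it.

We need the least positive integer k for which k is a perfect square but k + 7 is a perfect square.
k = 1: 1 + 7 = 8, not a perfect square.
k = 4: 4 + 7 = 11, not a perfect square.
k = 9: 9 = 3² and 9 + 7 = 16 = 4².
Thus k = 9 disproves the claim, and no smaller k works.

k = 9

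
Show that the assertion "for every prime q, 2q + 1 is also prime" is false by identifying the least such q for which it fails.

A counterexample is any prime q such that 2q + 1 is not prime; we check each in order.
For q = 2, 3, 5 the conclusion holds.
q = 7: 2q + 1 = 15 = 3 × 5, not prime.

q = 7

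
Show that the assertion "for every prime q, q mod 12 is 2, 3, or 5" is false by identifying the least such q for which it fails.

q = 7

A counterexample is any prime q such that the claim fails; we check each in order.
q = 2: 2 mod 12 = 2.
q = 3: 3 mod 12 = 3.
q = 5: 5 mod 12 = 5.
q = 7: 7 mod 12 = 7 — not in {2, 3, 5}.
Thus q = 7 disproves the claim, and no smaller q works.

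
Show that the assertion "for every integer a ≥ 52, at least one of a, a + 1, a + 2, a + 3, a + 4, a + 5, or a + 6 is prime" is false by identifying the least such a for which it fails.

a = 90

The first 38 eligible values, up to a = 89, all satisfy the conclusion.
a = 90: 90 = 2 × 45; 91 = 7 × 13; 92 = 2 × 46; 93 = 3 × 31; 94 = 2 × 47; 95 = 5 × 19; 96 = 2 × 48 — all composite.
Thus a = 90 disproves the claim, and no smaller a works.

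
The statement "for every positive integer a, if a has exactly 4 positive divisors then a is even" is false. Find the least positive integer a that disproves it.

a = 15

The first 4 eligible values, up to a = 14, all satisfy the conclusion.
a = 15: divisors of 15: 1, 3, 5, 15; 15 is odd.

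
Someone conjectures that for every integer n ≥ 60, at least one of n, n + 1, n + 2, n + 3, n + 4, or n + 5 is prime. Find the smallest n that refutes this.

n = 90

Check each integer n ≥ 60 in order until n, n + 1, n + 2, n + 3, n + 4, n + 5 are all composite.
For n = 60, 61, 62, 63, …, 87, 88, 89 the conclusion holds.
n = 90: 90 = 2 × 45; 91 = 7 × 13; 92 = 2 × 46; 93 = 3 × 31; 94 = 2 × 47; 95 = 5 × 19 — all composite.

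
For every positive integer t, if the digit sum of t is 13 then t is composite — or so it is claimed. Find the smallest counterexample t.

t = 67

Check each positive integer t in order until the digit sum of t is 13 but t is prime.
t = 49: digit sum 13; 49 is composite.
t = 58: digit sum 13; 58 is composite.
t = 67: digit sum 13; 67 is prime, not composite.
Thus t = 67 disproves the claim, and no smaller t works.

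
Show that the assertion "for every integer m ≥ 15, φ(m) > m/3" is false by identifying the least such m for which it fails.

We need the least integer m ≥ 15 for which the claim fails.
m = 15: φ(15) = 8 and 15/3 = 5, so φ(15) > 15/3.
m = 16: φ(16) = 8 and 16/3 = 16/3, so φ(16) > 16/3.
m = 17: φ(17) = 16 and 17/3 = 17/3, so φ(17) > 17/3.
m = 18: φ(18) = 6 and 18/3 = 6, so φ(18) ≤ 18/3.

m = 18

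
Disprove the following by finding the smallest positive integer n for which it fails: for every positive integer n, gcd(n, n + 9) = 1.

n = 3

For n = 1, 2 the conclusion holds.
n = 3: gcd(3, 12) = 3.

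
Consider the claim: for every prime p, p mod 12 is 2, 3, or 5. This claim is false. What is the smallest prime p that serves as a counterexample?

p = 7

We need the least prime p for which the claim fails.
For p = 2, 3, 5 the conclusion holds.
p = 7: 7 mod 12 = 7 — not in {2, 3, 5}.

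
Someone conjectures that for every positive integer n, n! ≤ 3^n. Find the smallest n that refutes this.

Check each positive integer n in order until n! > 3^n.
The first 6 eligible values, up to n = 6, all satisfy the conclusion.
n = 7: n! = 5040 and 3^n = 2187, so 5040 > 2187.
Hence n = 7 is a counterexample.

n = 7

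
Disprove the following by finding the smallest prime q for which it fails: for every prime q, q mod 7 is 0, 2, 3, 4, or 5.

A counterexample is any prime q such that the claim fails; we check each in order.
The first 5 eligible values, up to q = 11, all satisfy the conclusion.
q = 13: 13 mod 7 = 6 — not in {0, 2, 3, 4, 5}.
So q = 13 is the smallest counterexample.

q = 13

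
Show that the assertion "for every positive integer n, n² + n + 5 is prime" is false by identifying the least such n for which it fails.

n = 4

A counterexample is any positive integer n such that n² + n + 5 is not prime; we check each in order.
For n = 1, 2, 3 the conclusion holds.
n = 4: n² + n + 5 = 25 = 5 × 5, composite.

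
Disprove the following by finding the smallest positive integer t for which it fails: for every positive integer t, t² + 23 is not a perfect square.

t = 11

A counterexample is any positive integer t such that t² + 23 is a perfect square; we check each in order.
For t = 1, 2, 3, 4, 5, 6, 7, 8, 9, 10 the conclusion holds.
t = 11: 11² + 23 = 144 = 12², a perfect square.
Hence t = 11 is a counterexample.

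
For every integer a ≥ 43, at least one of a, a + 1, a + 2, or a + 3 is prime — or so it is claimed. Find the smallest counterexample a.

a = 43: 43 is prime.
a = 44: 47 is prime.
a = 45: 47 is prime.
a = 46: 47 is prime.
a = 47: 47 is prime.
a = 48: 48 = 2 × 24; 49 = 7 × 7; 50 = 2 × 25; 51 = 3 × 17 — all composite.

a = 48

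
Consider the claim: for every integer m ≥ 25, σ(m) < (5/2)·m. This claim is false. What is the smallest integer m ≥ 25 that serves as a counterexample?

For m = 25, 26, 27, 28, …, 33, 34, 35 the conclusion holds.
m = 36: σ(36) = 91; 91 ≥ 90.
So m = 36 is the smallest counterexample.

m = 36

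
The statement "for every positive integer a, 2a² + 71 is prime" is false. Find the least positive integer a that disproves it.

Check each positive integer a in order until 2a² + 71 is not prime.
a = 1: 2a² + 71 = 73, prime.
a = 2: 2a² + 71 = 79, prime.
a = 3: 2a² + 71 = 89, prime.
a = 4: 2a² + 71 = 103, prime.
a = 5: 2a² + 71 = 121 = 11 × 11, composite.
So a = 5 is the smallest counterexample.

a = 5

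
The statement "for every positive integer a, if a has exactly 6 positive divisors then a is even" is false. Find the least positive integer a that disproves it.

a = 45

a = 12: divisors of 12: 1, 2, 3, 4, 6, 12; 12 is even.
a = 18: divisors of 18: 1, 2, 3, 6, 9, 18; 18 is even.
a = 20: divisors of 20: 1, 2, 4, 5, 10, 20; 20 is even.
a = 28: divisors of 28: 1, 2, 4, 7, 14, 28; 28 is even.
a = 32: divisors of 32: 1, 2, 4, 8, 16, 32; 32 is even.
a = 44: divisors of 44: 1, 2, 4, 11, 22, 44; 44 is even.
a = 45: divisors of 45: 1, 3, 5, 9, 15, 45; 45 is odd.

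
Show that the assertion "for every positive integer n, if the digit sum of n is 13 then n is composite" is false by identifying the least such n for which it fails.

n = 67

n = 49: digit sum 13; 49 is composite.
n = 58: digit sum 13; 58 is composite.
n = 67: digit sum 13; 67 is prime, not composite.
So n = 67 is the smallest counterexample.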